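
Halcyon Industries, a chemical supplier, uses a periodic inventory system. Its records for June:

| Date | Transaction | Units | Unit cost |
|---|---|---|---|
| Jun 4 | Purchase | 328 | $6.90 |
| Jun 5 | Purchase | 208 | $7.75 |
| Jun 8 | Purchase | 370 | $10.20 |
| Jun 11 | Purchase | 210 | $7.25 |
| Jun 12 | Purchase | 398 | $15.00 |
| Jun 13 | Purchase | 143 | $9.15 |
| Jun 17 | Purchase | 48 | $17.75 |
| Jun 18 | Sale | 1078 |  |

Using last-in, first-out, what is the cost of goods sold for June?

COGS = $12,498.75

Jun 18, 1078 sold [LIFO — newest first]: 48 @ $17.75 + 143 @ $9.15 + 398 @ $15.00 + 210 @ $7.25 + 279 @ $10.20 = $12,498.75
Ending inventory: 328 @ $6.90 + 208 @ $7.75 + 91 @ $10.20 = $4,803.40
Check: goods available $17,302.15 = COGS $12,498.75 + ending $4,803.40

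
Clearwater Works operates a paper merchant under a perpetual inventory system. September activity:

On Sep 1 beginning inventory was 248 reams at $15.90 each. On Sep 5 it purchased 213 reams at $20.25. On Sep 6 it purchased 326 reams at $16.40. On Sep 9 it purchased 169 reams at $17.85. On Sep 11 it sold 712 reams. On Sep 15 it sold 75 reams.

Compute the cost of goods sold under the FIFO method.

COGS = $13,602.85

Sep 11, 712 sold [FIFO — oldest first]: 248 @ $15.90 + 213 @ $20.25 + 251 @ $16.40 = $12,372.85
Sep 15, 75 sold [FIFO — oldest first]: 75 @ $16.40 = $1,230.00
Total COGS = $12,372.85 + $1,230.00 = $13,602.85
Ending inventory: 169 @ $17.85 = $3,016.65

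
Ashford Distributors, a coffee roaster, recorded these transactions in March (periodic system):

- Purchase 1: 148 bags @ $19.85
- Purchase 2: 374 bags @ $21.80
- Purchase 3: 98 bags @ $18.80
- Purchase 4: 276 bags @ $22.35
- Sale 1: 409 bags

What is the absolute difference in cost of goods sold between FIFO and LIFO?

FIFO COGS: 148 @ $19.85 + 261 @ $21.80 = $8,627.60
LIFO COGS: 276 @ $22.35 + 98 @ $18.80 + 35 @ $21.80 = $8,774.00
Difference = |$8,627.60 − $8,774.00| = $146.40

$146.40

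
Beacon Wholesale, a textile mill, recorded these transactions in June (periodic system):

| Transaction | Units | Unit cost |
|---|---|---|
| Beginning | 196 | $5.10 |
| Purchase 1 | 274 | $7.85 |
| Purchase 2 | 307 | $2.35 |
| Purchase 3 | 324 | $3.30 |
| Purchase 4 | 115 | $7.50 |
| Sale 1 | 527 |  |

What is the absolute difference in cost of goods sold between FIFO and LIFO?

$1,145.95

FIFO COGS: 196 @ $5.10 + 274 @ $7.85 + 57 @ $2.35 = $3,284.45
LIFO COGS: 115 @ $7.50 + 324 @ $3.30 + 88 @ $2.35 = $2,138.50
Difference = |$3,284.45 − $2,138.50| = $1,145.95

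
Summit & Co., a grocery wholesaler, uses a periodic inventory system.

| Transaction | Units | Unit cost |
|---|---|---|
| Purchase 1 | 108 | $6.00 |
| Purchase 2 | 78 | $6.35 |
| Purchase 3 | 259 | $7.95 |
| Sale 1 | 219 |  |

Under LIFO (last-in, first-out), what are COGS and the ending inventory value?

Sale 1 (219) [LIFO — newest first]: 219 @ $7.95 = $1,741.05
Ending inventory: 108 @ $6.00 + 78 @ $6.35 + 40 @ $7.95 = $1,461.30

COGS = $1,741.05; ending inventory = $1,461.30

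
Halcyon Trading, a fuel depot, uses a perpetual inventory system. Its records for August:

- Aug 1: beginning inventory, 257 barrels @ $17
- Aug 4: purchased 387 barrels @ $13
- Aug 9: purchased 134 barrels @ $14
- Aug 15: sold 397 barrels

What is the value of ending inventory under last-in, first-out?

Aug 15, 397 sold [LIFO — newest first]: 134 @ $14 + 263 @ $13 = $5,295
Ending inventory: 257 @ $17 + 124 @ $13 = $5,981
Check: goods available $11,276 = COGS $5,295 + ending $5,981

Ending inventory = $5,981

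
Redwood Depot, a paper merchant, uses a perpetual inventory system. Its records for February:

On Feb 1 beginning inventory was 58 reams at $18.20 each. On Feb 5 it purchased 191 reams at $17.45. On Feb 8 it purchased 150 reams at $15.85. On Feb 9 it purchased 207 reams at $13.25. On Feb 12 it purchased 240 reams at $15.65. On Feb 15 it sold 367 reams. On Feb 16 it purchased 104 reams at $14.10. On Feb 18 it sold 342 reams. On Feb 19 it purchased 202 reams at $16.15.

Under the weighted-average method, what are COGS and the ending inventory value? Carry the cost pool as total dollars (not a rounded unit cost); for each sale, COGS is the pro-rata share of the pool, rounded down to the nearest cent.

COGS = $11,020.35; ending inventory = $6,973.15

After Feb 1: 58 on hand, pool $1,055.60 (≈ $18.2000 each)
After Feb 5: 249 on hand, pool $4,388.55 (≈ $17.6247 each)
After Feb 8: 399 on hand, pool $6,766.05 (≈ $16.9575 each)
After Feb 9: 606 on hand, pool $9,508.80 (≈ $15.6911 each)
After Feb 12: 846 on hand, pool $13,264.80 (≈ $15.6794 each)
Feb 15, sell 367: 367/846 × $13,264.80 → $5,754.35
After Feb 16: 583 on hand, pool $8,976.85 (≈ $15.3977 each)
Feb 18, sell 342: 342/583 × $8,976.85 → $5,266.00
After Feb 19: 443 on hand, pool $6,973.15 (≈ $15.7407 each)
Total COGS = $5,754.35 + $5,266.00 = $11,020.35
Ending inventory (cost pool remaining) = $6,973.15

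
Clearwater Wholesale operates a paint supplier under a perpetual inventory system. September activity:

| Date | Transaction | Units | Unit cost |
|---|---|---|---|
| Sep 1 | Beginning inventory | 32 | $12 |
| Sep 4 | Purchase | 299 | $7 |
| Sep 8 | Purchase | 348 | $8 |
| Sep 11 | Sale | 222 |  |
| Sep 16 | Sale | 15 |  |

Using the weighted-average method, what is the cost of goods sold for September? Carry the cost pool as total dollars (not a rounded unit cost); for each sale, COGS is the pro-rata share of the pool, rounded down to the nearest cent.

COGS = $1,836.31

After Sep 1: 32 on hand, pool $384.00 (≈ $12.0000 each)
After Sep 4: 331 on hand, pool $2,477.00 (≈ $7.4834 each)
After Sep 8: 679 on hand, pool $5,261.00 (≈ $7.7482 each)
Sep 11, sell 222: 222/679 × $5,261.00 → $1,720.09
Sep 16, sell 15: 15/457 × $3,540.91 → $116.22
Total COGS = $1,720.09 + $116.22 = $1,836.31
Ending inventory (cost pool remaining) = $3,424.69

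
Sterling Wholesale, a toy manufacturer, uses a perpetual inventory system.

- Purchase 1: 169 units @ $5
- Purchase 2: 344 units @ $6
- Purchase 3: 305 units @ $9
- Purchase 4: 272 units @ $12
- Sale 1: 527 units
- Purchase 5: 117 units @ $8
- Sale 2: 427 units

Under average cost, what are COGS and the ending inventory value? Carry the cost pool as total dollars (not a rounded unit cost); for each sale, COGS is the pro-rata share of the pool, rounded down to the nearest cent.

After Purchase 1: 169 on hand, pool $845.00 (≈ $5.0000 each)
After Purchase 2: 513 on hand, pool $2,909.00 (≈ $5.6706 each)
After Purchase 3: 818 on hand, pool $5,654.00 (≈ $6.9120 each)
After Purchase 4: 1090 on hand, pool $8,918.00 (≈ $8.1817 each)
Sale 1, sell 527: 527/1090 × $8,918.00 → $4,311.73
After Purchase 5: 680 on hand, pool $5,542.27 (≈ $8.1504 each)
Sale 2, sell 427: 427/680 × $5,542.27 → $3,480.21
Total COGS = $4,311.73 + $3,480.21 = $7,791.94
Ending inventory (cost pool remaining) = $2,062.06

COGS = $7,791.94; ending inventory = $2,062.06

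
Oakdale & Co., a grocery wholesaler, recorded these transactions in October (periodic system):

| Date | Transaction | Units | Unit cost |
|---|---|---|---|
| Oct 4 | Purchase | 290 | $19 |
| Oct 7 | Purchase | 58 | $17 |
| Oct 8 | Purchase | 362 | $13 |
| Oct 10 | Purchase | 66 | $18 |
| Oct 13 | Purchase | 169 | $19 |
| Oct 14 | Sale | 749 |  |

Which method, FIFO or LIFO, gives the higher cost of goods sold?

FIFO COGS: 290 @ $19 + 58 @ $17 + 362 @ $13 + 39 @ $18 = $11,904
LIFO COGS: 169 @ $19 + 66 @ $18 + 362 @ $13 + 58 @ $17 + 94 @ $19 = $11,877

FIFO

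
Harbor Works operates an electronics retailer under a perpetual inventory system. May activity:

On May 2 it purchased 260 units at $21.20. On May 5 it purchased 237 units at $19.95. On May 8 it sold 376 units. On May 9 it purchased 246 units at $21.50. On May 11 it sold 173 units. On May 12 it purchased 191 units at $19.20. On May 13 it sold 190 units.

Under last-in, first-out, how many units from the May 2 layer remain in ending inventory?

May 8, 376 sold [LIFO — newest first]: 237 @ $19.95 + 139 @ $21.20 = $7,674.95
May 11, 173 sold [LIFO — newest first]: 173 @ $21.50 = $3,719.50
May 13, 190 sold [LIFO — newest first]: 190 @ $19.20 = $3,648.00
Total COGS = $7,674.95 + $3,719.50 + $3,648.00 = $15,042.45
Ending inventory: 121 @ $21.20 + 73 @ $21.50 + 1 @ $19.20 = $4,153.90
Check: goods available $19,196.35 = COGS $15,042.45 + ending $4,153.90

121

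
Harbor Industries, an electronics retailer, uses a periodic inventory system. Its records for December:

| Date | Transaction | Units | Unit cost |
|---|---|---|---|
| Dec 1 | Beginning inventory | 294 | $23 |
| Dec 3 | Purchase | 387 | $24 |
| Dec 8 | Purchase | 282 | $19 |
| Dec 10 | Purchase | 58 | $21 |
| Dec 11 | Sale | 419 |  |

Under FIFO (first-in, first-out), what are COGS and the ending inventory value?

Dec 11, 419 sold [FIFO — oldest first]: 294 @ $23 + 125 @ $24 = $9,762
Ending inventory: 262 @ $24 + 282 @ $19 + 58 @ $21 = $12,864
Check: goods available $22,626 = COGS $9,762 + ending $12,864

COGS = $9,762; ending inventory = $12,864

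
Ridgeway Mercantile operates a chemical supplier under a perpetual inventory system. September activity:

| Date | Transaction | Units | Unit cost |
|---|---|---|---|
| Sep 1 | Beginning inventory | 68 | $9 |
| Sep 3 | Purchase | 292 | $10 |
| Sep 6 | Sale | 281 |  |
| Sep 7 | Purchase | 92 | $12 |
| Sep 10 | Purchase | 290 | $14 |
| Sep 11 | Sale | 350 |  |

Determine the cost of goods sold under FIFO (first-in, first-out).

Sep 6, 281 sold [FIFO — oldest first]: 68 @ $9 + 213 @ $10 = $2,742
Sep 11, 350 sold [FIFO — oldest first]: 79 @ $10 + 92 @ $12 + 179 @ $14 = $4,400
Total COGS = $2,742 + $4,400 = $7,142
Ending inventory: 111 @ $14 = $1,554
Check: goods available $8,696 = COGS $7,142 + ending $1,554

COGS = $7,142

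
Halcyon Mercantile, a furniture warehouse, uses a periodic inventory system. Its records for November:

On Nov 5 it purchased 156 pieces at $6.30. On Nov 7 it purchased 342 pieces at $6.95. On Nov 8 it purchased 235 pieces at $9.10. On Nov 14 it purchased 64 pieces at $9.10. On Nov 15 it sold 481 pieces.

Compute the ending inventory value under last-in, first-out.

Ending inventory = $2,094.80

Nov 15, 481 sold [LIFO — newest first]: 64 @ $9.10 + 235 @ $9.10 + 182 @ $6.95 = $3,985.80
Ending inventory: 156 @ $6.30 + 160 @ $6.95 = $2,094.80
Check: goods available $6,080.60 = COGS $3,985.80 + ending $2,094.80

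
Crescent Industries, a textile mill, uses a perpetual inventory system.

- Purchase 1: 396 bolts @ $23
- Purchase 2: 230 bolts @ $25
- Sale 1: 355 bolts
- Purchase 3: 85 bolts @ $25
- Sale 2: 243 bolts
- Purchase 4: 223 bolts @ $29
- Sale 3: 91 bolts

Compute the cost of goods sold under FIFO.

Sale 1 (355) [FIFO — oldest first]: 355 @ $23 = $8,165
Sale 2 (243) [FIFO — oldest first]: 41 @ $23 + 202 @ $25 = $5,993
Sale 3 (91) [FIFO — oldest first]: 28 @ $25 + 63 @ $25 = $2,275
Total COGS = $8,165 + $5,993 + $2,275 = $16,433
Ending inventory: 22 @ $25 + 223 @ $29 = $7,017

COGS = $16,433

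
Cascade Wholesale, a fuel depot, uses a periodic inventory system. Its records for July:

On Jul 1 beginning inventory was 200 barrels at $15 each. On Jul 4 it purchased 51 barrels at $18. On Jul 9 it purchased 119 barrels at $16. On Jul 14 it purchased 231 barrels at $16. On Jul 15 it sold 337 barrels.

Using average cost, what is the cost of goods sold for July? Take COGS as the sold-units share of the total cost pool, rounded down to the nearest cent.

COGS = $5,337.04

Jul 15, sell 337: 337/601 × $9,518.00 → $5,337.04
Ending inventory (cost pool remaining) = $4,180.96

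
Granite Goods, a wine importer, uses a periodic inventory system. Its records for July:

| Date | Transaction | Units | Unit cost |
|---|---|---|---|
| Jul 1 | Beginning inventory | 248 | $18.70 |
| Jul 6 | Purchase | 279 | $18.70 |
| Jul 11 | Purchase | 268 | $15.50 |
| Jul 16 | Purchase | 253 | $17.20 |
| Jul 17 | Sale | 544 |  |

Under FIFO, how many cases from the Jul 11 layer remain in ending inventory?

251

Jul 17, 544 sold [FIFO — oldest first]: 248 @ $18.70 + 279 @ $18.70 + 17 @ $15.50 = $10,118.40
Ending inventory: 251 @ $15.50 + 253 @ $17.20 = $8,242.10
Check: goods available $18,360.50 = COGS $10,118.40 + ending $8,242.10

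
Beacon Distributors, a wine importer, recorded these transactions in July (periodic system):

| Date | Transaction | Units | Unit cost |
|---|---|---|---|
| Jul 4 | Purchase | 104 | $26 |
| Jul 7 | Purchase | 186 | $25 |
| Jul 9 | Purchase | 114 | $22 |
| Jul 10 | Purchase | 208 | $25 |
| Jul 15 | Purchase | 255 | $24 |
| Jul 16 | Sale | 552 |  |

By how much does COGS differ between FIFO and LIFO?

FIFO COGS: 104 @ $26 + 186 @ $25 + 114 @ $22 + 148 @ $25 = $13,562
LIFO COGS: 255 @ $24 + 208 @ $25 + 89 @ $22 = $13,278
Difference = |$13,562 − $13,278| = $284

$284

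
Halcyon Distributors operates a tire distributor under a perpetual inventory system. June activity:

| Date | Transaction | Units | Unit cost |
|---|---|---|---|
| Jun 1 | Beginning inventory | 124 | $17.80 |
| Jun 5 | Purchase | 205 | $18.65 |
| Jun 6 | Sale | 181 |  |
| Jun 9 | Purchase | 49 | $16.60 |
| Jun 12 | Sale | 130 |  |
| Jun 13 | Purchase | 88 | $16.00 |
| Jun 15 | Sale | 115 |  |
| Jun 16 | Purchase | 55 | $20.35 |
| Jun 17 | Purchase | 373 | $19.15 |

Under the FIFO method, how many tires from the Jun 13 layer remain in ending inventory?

Jun 6, 181 sold [FIFO — oldest first]: 124 @ $17.80 + 57 @ $18.65 = $3,270.25
Jun 12, 130 sold [FIFO — oldest first]: 130 @ $18.65 = $2,424.50
Jun 15, 115 sold [FIFO — oldest first]: 18 @ $18.65 + 49 @ $16.60 + 48 @ $16.00 = $1,917.10
Total COGS = $3,270.25 + $2,424.50 + $1,917.10 = $7,611.85
Ending inventory: 40 @ $16.00 + 55 @ $20.35 + 373 @ $19.15 = $8,902.20

40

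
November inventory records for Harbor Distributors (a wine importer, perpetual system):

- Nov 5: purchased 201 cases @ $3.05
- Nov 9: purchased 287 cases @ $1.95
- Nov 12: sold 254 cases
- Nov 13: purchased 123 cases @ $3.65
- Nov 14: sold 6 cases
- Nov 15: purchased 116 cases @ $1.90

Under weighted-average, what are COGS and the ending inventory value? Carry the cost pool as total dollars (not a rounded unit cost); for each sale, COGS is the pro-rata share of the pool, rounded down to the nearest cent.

After Nov 5: 201 on hand, pool $613.05 (≈ $3.0500 each)
After Nov 9: 488 on hand, pool $1,172.70 (≈ $2.4031 each)
Nov 12, sell 254: 254/488 × $1,172.70 → $610.38
After Nov 13: 357 on hand, pool $1,011.27 (≈ $2.8327 each)
Nov 14, sell 6: 6/357 × $1,011.27 → $16.99
After Nov 15: 467 on hand, pool $1,214.68 (≈ $2.6010 each)
Total COGS = $610.38 + $16.99 = $627.37
Ending inventory (cost pool remaining) = $1,214.68
Check: goods available $1,842.05 = COGS $627.37 + ending $1,214.68

COGS = $627.37; ending inventory = $1,214.68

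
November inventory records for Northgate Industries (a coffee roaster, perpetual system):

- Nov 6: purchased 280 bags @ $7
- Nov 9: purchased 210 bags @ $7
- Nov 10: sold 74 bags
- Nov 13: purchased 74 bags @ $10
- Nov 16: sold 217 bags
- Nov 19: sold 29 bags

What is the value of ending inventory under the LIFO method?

Ending inventory = $1,708

Nov 10, 74 sold [LIFO — newest first]: 74 @ $7 = $518
Nov 16, 217 sold [LIFO — newest first]: 74 @ $10 + 136 @ $7 + 7 @ $7 = $1,741
Nov 19, 29 sold [LIFO — newest first]: 29 @ $7 = $203
Total COGS = $518 + $1,741 + $203 = $2,462
Ending inventory: 244 @ $7 = $1,708
Check: goods available $4,170 = COGS $2,462 + ending $1,708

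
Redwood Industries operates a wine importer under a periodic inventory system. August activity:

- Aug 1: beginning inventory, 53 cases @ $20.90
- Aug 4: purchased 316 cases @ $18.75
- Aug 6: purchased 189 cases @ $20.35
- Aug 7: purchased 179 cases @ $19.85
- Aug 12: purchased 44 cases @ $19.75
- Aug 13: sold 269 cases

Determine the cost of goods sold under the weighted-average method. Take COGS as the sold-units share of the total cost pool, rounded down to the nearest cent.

Aug 13, sell 269: 269/781 × $15,301.00 → $5,270.12
Ending inventory (cost pool remaining) = $10,030.88

COGS = $5,270.12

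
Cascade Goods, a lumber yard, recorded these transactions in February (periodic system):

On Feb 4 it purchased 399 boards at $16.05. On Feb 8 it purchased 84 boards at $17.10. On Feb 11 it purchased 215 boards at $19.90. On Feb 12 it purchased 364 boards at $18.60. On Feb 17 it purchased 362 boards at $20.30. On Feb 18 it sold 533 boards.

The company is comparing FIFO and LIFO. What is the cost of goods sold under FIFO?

FIFO COGS: 399 @ $16.05 + 84 @ $17.10 + 50 @ $19.90 = $8,835.35
LIFO COGS: 362 @ $20.30 + 171 @ $18.60 = $10,529.20

COGS = $8,835.35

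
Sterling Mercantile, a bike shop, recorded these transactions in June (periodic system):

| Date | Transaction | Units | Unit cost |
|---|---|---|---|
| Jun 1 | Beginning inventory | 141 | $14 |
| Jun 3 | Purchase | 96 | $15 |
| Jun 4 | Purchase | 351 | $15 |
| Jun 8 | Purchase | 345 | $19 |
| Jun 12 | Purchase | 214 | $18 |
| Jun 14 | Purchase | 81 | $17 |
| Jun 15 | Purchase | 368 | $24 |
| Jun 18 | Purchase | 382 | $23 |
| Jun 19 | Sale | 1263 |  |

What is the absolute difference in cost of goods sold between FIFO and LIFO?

$5,686

FIFO COGS: 141 @ $14 + 96 @ $15 + 351 @ $15 + 345 @ $19 + 214 @ $18 + 81 @ $17 + 35 @ $24 = $21,303
LIFO COGS: 382 @ $23 + 368 @ $24 + 81 @ $17 + 214 @ $18 + 218 @ $19 = $26,989
Difference = |$21,303 − $26,989| = $5,686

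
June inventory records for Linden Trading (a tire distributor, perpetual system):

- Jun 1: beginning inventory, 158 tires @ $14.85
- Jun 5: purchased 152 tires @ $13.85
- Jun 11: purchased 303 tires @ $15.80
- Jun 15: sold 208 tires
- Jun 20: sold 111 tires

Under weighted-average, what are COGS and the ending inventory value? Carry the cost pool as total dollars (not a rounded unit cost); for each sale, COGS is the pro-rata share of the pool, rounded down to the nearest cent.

COGS = $4,807.84; ending inventory = $4,431.06

After Jun 1: 158 on hand, pool $2,346.30 (≈ $14.8500 each)
After Jun 5: 310 on hand, pool $4,451.50 (≈ $14.3597 each)
After Jun 11: 613 on hand, pool $9,238.90 (≈ $15.0716 each)
Jun 15, sell 208: 208/613 × $9,238.90 → $3,134.89
Jun 20, sell 111: 111/405 × $6,104.01 → $1,672.95
Total COGS = $3,134.89 + $1,672.95 = $4,807.84
Ending inventory (cost pool remaining) = $4,431.06
Check: goods available $9,238.90 = COGS $4,807.84 + ending $4,431.06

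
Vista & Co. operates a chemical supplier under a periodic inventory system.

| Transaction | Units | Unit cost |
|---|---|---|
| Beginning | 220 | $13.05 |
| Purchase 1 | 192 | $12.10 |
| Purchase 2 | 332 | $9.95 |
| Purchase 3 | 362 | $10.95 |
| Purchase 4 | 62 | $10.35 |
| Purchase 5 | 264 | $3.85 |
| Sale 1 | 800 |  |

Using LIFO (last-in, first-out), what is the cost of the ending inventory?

Sale 1 (800) [LIFO — newest first]: 264 @ $3.85 + 62 @ $10.35 + 362 @ $10.95 + 112 @ $9.95 = $6,736.40
Ending inventory: 220 @ $13.05 + 192 @ $12.10 + 220 @ $9.95 = $7,383.20

Ending inventory = $7,383.20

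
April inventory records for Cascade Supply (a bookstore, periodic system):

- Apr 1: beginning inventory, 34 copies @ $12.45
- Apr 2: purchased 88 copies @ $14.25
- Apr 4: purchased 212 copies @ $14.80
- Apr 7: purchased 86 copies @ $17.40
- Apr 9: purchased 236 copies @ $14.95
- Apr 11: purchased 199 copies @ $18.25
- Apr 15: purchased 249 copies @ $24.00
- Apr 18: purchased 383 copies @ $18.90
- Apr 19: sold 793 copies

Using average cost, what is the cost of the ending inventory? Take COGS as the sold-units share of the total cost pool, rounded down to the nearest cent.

Ending inventory = $12,454.64

Apr 19, sell 793: 793/1487 × $26,685.95 → $14,231.31
Ending inventory (cost pool remaining) = $12,454.64
Check: goods available $26,685.95 = COGS $14,231.31 + ending $12,454.64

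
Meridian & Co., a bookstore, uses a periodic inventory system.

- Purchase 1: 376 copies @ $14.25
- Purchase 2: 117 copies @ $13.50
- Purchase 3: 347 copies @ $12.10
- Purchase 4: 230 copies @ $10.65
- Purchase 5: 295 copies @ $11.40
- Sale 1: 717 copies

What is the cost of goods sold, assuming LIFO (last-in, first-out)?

COGS = $8,135.70

Sale 1 (717) [LIFO — newest first]: 295 @ $11.40 + 230 @ $10.65 + 192 @ $12.10 = $8,135.70
Ending inventory: 376 @ $14.25 + 117 @ $13.50 + 155 @ $12.10 = $8,813.00
Check: goods available $16,948.70 = COGS $8,135.70 + ending $8,813.00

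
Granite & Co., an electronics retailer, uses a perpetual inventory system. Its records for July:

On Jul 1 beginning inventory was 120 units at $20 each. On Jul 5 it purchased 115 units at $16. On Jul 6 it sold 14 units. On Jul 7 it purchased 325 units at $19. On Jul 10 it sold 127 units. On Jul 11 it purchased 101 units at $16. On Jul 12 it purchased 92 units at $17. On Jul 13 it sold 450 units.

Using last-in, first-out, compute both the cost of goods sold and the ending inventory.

Jul 6, 14 sold [LIFO — newest first]: 14 @ $16 = $224
Jul 10, 127 sold [LIFO — newest first]: 127 @ $19 = $2,413
Jul 13, 450 sold [LIFO — newest first]: 92 @ $17 + 101 @ $16 + 198 @ $19 + 59 @ $16 = $7,886
Total COGS = $224 + $2,413 + $7,886 = $10,523
Ending inventory: 120 @ $20 + 42 @ $16 = $3,072

COGS = $10,523; ending inventory = $3,072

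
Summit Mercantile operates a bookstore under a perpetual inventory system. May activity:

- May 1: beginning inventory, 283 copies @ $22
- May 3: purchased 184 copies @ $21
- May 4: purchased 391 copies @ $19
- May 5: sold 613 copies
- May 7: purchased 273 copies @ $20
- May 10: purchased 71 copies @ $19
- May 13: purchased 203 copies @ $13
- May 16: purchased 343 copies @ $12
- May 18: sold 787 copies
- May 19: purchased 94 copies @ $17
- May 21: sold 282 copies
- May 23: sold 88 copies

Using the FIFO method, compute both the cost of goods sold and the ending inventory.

May 5, 613 sold [FIFO — oldest first]: 283 @ $22 + 184 @ $21 + 146 @ $19 = $12,864
May 18, 787 sold [FIFO — oldest first]: 245 @ $19 + 273 @ $20 + 71 @ $19 + 198 @ $13 = $14,038
May 21, 282 sold [FIFO — oldest first]: 5 @ $13 + 277 @ $12 = $3,389
May 23, 88 sold [FIFO — oldest first]: 66 @ $12 + 22 @ $17 = $1,166
Total COGS = $12,864 + $14,038 + $3,389 + $1,166 = $31,457
Ending inventory: 72 @ $17 = $1,224

COGS = $31,457; ending inventory = $1,224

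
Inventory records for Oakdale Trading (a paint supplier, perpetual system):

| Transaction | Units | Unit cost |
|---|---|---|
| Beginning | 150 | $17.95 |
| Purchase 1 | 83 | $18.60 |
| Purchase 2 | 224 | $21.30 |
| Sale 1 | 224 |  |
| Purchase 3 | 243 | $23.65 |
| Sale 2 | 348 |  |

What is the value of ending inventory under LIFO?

Sale 1 (224) [LIFO — newest first]: 224 @ $21.30 = $4,771.20
Sale 2 (348) [LIFO — newest first]: 243 @ $23.65 + 83 @ $18.60 + 22 @ $17.95 = $7,685.65
Total COGS = $4,771.20 + $7,685.65 = $12,456.85
Ending inventory: 128 @ $17.95 = $2,297.60

Ending inventory = $2,297.60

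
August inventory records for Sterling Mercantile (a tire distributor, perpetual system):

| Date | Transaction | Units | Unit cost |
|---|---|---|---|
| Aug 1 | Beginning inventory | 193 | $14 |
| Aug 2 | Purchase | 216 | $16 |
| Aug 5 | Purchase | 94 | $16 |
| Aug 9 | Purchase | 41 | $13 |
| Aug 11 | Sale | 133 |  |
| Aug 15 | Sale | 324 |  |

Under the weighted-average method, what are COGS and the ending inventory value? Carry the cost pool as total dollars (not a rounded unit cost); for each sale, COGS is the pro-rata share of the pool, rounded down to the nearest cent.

COGS = $6,884.40; ending inventory = $1,310.60

After Aug 1: 193 on hand, pool $2,702.00 (≈ $14.0000 each)
After Aug 2: 409 on hand, pool $6,158.00 (≈ $15.0562 each)
After Aug 5: 503 on hand, pool $7,662.00 (≈ $15.2326 each)
After Aug 9: 544 on hand, pool $8,195.00 (≈ $15.0643 each)
Aug 11, sell 133: 133/544 × $8,195.00 → $2,003.55
Aug 15, sell 324: 324/411 × $6,191.45 → $4,880.85
Total COGS = $2,003.55 + $4,880.85 = $6,884.40
Ending inventory (cost pool remaining) = $1,310.60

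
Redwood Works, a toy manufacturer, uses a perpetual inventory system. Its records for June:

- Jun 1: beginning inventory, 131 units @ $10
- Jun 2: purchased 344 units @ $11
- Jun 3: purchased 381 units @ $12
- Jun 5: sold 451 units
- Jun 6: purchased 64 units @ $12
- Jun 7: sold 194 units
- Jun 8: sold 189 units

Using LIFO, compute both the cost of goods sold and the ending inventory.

Jun 5, 451 sold [LIFO — newest first]: 381 @ $12 + 70 @ $11 = $5,342
Jun 7, 194 sold [LIFO — newest first]: 64 @ $12 + 130 @ $11 = $2,198
Jun 8, 189 sold [LIFO — newest first]: 144 @ $11 + 45 @ $10 = $2,034
Total COGS = $5,342 + $2,198 + $2,034 = $9,574
Ending inventory: 86 @ $10 = $860
Check: goods available $10,434 = COGS $9,574 + ending $860

COGS = $9,574; ending inventory = $860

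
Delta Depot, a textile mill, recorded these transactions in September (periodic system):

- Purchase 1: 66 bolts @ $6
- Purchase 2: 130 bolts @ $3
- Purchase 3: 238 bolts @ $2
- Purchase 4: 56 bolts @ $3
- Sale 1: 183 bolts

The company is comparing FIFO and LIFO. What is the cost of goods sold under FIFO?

COGS = $747

FIFO COGS: 66 @ $6 + 117 @ $3 = $747
LIFO COGS: 56 @ $3 + 127 @ $2 = $422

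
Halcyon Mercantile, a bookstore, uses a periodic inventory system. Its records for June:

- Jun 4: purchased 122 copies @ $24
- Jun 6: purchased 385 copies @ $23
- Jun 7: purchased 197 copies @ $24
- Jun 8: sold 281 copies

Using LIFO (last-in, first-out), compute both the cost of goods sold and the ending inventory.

Jun 8, 281 sold [LIFO — newest first]: 197 @ $24 + 84 @ $23 = $6,660
Ending inventory: 122 @ $24 + 301 @ $23 = $9,851

COGS = $6,660; ending inventory = $9,851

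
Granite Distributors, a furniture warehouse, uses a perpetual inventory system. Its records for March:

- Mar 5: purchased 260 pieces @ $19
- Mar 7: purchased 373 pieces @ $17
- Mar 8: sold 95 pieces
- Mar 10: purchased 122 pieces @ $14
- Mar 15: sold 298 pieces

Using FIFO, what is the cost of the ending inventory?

Ending inventory = $5,788

Mar 8, 95 sold [FIFO — oldest first]: 95 @ $19 = $1,805
Mar 15, 298 sold [FIFO — oldest first]: 165 @ $19 + 133 @ $17 = $5,396
Total COGS = $1,805 + $5,396 = $7,201
Ending inventory: 240 @ $17 + 122 @ $14 = $5,788
Check: goods available $12,989 = COGS $7,201 + ending $5,788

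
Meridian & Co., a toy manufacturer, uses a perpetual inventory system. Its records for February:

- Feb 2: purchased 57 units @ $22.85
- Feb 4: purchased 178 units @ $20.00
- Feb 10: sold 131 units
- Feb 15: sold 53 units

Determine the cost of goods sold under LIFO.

Feb 10, 131 sold [LIFO — newest first]: 131 @ $20.00 = $2,620.00
Feb 15, 53 sold [LIFO — newest first]: 47 @ $20.00 + 6 @ $22.85 = $1,077.10
Total COGS = $2,620.00 + $1,077.10 = $3,697.10
Ending inventory: 51 @ $22.85 = $1,165.35

COGS = $3,697.10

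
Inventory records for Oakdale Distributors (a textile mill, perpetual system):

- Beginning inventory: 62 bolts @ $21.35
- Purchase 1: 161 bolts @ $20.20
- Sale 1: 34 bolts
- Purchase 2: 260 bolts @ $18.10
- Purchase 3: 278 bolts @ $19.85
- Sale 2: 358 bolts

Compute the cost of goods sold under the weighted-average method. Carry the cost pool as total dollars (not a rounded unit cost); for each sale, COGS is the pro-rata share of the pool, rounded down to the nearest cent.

COGS = $7,642.24

After Beginning: 62 on hand, pool $1,323.70 (≈ $21.3500 each)
After Purchase 1: 223 on hand, pool $4,575.90 (≈ $20.5197 each)
Sale 1, sell 34: 34/223 × $4,575.90 → $697.67
After Purchase 2: 449 on hand, pool $8,584.23 (≈ $19.1186 each)
After Purchase 3: 727 on hand, pool $14,102.53 (≈ $19.3983 each)
Sale 2, sell 358: 358/727 × $14,102.53 → $6,944.57
Total COGS = $697.67 + $6,944.57 = $7,642.24
Ending inventory (cost pool remaining) = $7,157.96
Check: goods available $14,800.20 = COGS $7,642.24 + ending $7,157.96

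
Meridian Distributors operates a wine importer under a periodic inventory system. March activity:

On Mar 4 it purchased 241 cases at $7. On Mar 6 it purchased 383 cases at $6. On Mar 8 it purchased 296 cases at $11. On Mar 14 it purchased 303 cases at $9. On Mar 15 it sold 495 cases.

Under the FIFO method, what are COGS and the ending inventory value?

Mar 15, 495 sold [FIFO — oldest first]: 241 @ $7 + 254 @ $6 = $3,211
Ending inventory: 129 @ $6 + 296 @ $11 + 303 @ $9 = $6,757

COGS = $3,211; ending inventory = $6,757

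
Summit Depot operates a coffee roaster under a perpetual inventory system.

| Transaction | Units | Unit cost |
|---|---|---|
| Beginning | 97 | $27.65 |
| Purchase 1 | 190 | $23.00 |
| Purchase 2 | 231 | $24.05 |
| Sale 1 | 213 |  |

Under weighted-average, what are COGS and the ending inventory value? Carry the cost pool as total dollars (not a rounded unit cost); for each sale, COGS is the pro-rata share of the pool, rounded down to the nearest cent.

After Beginning: 97 on hand, pool $2,682.05 (≈ $27.6500 each)
After Purchase 1: 287 on hand, pool $7,052.05 (≈ $24.5716 each)
After Purchase 2: 518 on hand, pool $12,607.60 (≈ $24.3390 each)
Sale 1, sell 213: 213/518 × $12,607.60 → $5,184.20
Ending inventory (cost pool remaining) = $7,423.40

COGS = $5,184.20; ending inventory = $7,423.40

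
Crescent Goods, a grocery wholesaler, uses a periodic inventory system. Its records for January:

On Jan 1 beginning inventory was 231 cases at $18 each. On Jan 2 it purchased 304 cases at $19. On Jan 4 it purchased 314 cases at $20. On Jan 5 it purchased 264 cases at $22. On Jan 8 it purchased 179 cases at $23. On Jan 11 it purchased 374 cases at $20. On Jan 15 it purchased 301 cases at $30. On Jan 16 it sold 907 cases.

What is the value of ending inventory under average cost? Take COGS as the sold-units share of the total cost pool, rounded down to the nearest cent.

Jan 16, sell 907: 907/1967 × $42,649.00 → $19,665.80
Ending inventory (cost pool remaining) = $22,983.20
Check: goods available $42,649.00 = COGS $19,665.80 + ending $22,983.20

Ending inventory = $22,983.20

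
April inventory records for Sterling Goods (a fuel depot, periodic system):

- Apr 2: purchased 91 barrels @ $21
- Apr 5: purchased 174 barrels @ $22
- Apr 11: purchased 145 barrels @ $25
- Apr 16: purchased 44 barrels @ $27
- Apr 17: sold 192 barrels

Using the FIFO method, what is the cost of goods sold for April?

COGS = $4,133

Apr 17, 192 sold [FIFO — oldest first]: 91 @ $21 + 101 @ $22 = $4,133
Ending inventory: 73 @ $22 + 145 @ $25 + 44 @ $27 = $6,419
Check: goods available $10,552 = COGS $4,133 + ending $6,419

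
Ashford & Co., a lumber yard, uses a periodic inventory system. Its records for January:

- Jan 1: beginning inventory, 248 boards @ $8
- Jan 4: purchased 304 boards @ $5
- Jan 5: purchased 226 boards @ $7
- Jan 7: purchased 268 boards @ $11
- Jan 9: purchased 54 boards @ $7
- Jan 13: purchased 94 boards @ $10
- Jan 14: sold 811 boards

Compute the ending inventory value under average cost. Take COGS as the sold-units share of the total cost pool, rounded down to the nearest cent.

Ending inventory = $2,999.85

Jan 14, sell 811: 811/1194 × $9,352.00 → $6,352.15
Ending inventory (cost pool remaining) = $2,999.85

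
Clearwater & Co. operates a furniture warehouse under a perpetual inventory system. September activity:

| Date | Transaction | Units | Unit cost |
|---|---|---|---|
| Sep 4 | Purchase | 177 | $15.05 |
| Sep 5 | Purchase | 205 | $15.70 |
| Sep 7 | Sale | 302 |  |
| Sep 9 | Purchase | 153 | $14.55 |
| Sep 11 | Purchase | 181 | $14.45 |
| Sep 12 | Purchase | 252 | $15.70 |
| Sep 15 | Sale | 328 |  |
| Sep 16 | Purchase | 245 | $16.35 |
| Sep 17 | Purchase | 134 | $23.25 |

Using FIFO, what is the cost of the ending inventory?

Ending inventory = $12,320.35

Sep 7, 302 sold [FIFO — oldest first]: 177 @ $15.05 + 125 @ $15.70 = $4,626.35
Sep 15, 328 sold [FIFO — oldest first]: 80 @ $15.70 + 153 @ $14.55 + 95 @ $14.45 = $4,854.90
Total COGS = $4,626.35 + $4,854.90 = $9,481.25
Ending inventory: 86 @ $14.45 + 252 @ $15.70 + 245 @ $16.35 + 134 @ $23.25 = $12,320.35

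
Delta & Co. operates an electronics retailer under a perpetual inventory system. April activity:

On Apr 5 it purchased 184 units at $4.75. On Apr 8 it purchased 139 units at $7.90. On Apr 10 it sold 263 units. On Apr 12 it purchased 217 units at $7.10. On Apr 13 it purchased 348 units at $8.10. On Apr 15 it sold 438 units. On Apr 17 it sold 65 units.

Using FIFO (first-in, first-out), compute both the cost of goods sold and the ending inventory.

Apr 10, 263 sold [FIFO — oldest first]: 184 @ $4.75 + 79 @ $7.90 = $1,498.10
Apr 15, 438 sold [FIFO — oldest first]: 60 @ $7.90 + 217 @ $7.10 + 161 @ $8.10 = $3,318.80
Apr 17, 65 sold [FIFO — oldest first]: 65 @ $8.10 = $526.50
Total COGS = $1,498.10 + $3,318.80 + $526.50 = $5,343.40
Ending inventory: 122 @ $8.10 = $988.20
Check: goods available $6,331.60 = COGS $5,343.40 + ending $988.20

COGS = $5,343.40; ending inventory = $988.20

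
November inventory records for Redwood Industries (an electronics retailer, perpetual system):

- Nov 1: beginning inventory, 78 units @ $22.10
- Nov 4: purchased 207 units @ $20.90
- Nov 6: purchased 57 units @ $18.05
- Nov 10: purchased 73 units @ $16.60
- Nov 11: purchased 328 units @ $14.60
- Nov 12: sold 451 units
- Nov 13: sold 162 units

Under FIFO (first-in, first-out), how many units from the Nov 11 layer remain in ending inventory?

Nov 12, 451 sold [FIFO — oldest first]: 78 @ $22.10 + 207 @ $20.90 + 57 @ $18.05 + 73 @ $16.60 + 36 @ $14.60 = $8,816.35
Nov 13, 162 sold [FIFO — oldest first]: 162 @ $14.60 = $2,365.20
Total COGS = $8,816.35 + $2,365.20 = $11,181.55
Ending inventory: 130 @ $14.60 = $1,898.00
Check: goods available $13,079.55 = COGS $11,181.55 + ending $1,898.00

130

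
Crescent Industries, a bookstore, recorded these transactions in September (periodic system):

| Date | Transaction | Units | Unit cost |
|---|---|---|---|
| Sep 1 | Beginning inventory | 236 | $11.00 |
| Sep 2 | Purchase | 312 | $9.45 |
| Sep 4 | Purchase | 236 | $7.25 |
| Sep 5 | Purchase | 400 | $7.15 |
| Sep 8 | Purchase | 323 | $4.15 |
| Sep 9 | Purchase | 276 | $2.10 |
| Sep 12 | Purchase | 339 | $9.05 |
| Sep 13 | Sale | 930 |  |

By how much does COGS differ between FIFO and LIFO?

$3,344.50

FIFO COGS: 236 @ $11.00 + 312 @ $9.45 + 236 @ $7.25 + 146 @ $7.15 = $8,299.30
LIFO COGS: 339 @ $9.05 + 276 @ $2.10 + 315 @ $4.15 = $4,954.80
Difference = |$8,299.30 − $4,954.80| = $3,344.50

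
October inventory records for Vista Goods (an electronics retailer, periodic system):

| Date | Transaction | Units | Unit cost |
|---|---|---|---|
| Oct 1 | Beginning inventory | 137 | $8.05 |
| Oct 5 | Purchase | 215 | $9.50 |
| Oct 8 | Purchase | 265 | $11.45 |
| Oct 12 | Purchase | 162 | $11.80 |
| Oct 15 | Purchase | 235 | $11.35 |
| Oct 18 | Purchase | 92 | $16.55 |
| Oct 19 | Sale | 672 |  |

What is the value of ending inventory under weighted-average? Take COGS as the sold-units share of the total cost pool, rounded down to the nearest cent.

Oct 19, sell 672: 672/1106 × $12,281.05 → $7,461.90
Ending inventory (cost pool remaining) = $4,819.15

Ending inventory = $4,819.15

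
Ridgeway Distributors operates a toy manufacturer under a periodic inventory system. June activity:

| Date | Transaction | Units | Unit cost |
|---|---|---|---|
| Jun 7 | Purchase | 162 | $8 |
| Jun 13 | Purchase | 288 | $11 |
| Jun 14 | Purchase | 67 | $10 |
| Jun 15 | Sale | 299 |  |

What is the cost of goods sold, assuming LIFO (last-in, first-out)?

Jun 15, 299 sold [LIFO — newest first]: 67 @ $10 + 232 @ $11 = $3,222
Ending inventory: 162 @ $8 + 56 @ $11 = $1,912

COGS = $3,222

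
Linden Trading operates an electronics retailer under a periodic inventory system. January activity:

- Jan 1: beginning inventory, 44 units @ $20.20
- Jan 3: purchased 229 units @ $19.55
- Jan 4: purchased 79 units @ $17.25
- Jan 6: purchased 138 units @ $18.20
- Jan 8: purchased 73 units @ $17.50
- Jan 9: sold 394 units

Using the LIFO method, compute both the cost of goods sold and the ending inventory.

COGS = $7,185.05; ending inventory = $3,332.55

Jan 9, 394 sold [LIFO — newest first]: 73 @ $17.50 + 138 @ $18.20 + 79 @ $17.25 + 104 @ $19.55 = $7,185.05
Ending inventory: 44 @ $20.20 + 125 @ $19.55 = $3,332.55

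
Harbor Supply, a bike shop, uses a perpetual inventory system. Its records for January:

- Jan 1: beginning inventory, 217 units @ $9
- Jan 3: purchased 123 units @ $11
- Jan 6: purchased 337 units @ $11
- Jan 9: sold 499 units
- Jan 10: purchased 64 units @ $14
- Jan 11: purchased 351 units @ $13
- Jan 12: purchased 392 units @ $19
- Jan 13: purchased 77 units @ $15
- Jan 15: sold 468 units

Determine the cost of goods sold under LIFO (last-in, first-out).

Jan 9, 499 sold [LIFO — newest first]: 337 @ $11 + 123 @ $11 + 39 @ $9 = $5,411
Jan 15, 468 sold [LIFO — newest first]: 77 @ $15 + 391 @ $19 = $8,584
Total COGS = $5,411 + $8,584 = $13,995
Ending inventory: 178 @ $9 + 64 @ $14 + 351 @ $13 + 1 @ $19 = $7,080
Check: goods available $21,075 = COGS $13,995 + ending $7,080

COGS = $13,995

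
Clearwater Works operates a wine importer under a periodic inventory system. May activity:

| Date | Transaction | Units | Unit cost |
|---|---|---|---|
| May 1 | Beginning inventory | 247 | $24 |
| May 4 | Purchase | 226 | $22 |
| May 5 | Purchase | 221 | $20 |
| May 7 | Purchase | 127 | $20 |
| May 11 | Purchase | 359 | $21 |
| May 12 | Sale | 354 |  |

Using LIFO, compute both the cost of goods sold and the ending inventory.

May 12, 354 sold [LIFO — newest first]: 354 @ $21 = $7,434
Ending inventory: 247 @ $24 + 226 @ $22 + 221 @ $20 + 127 @ $20 + 5 @ $21 = $17,965

COGS = $7,434; ending inventory = $17,965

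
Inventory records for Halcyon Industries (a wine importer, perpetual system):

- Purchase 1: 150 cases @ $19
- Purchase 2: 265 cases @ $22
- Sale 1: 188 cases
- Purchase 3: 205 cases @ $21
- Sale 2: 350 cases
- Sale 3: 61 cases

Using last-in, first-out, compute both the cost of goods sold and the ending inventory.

Sale 1 (188) [LIFO — newest first]: 188 @ $22 = $4,136
Sale 2 (350) [LIFO — newest first]: 205 @ $21 + 77 @ $22 + 68 @ $19 = $7,291
Sale 3 (61) [LIFO — newest first]: 61 @ $19 = $1,159
Total COGS = $4,136 + $7,291 + $1,159 = $12,586
Ending inventory: 21 @ $19 = $399
Check: goods available $12,985 = COGS $12,586 + ending $399

COGS = $12,586; ending inventory = $399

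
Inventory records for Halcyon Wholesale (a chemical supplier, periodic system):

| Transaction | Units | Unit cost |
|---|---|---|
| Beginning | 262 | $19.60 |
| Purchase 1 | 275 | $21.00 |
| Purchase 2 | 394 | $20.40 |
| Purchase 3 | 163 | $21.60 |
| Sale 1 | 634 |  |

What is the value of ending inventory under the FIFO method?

Sale 1 (634) [FIFO — oldest first]: 262 @ $19.60 + 275 @ $21.00 + 97 @ $20.40 = $12,889.00
Ending inventory: 297 @ $20.40 + 163 @ $21.60 = $9,579.60
Check: goods available $22,468.60 = COGS $12,889.00 + ending $9,579.60

Ending inventory = $9,579.60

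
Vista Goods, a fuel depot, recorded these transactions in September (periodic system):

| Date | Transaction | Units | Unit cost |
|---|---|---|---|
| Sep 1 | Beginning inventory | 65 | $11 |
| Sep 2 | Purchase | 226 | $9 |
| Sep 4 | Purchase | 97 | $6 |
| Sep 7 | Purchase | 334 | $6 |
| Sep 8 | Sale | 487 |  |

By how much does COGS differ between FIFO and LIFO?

FIFO COGS: 65 @ $11 + 226 @ $9 + 97 @ $6 + 99 @ $6 = $3,925
LIFO COGS: 334 @ $6 + 97 @ $6 + 56 @ $9 = $3,090
Difference = |$3,925 − $3,090| = $835

$835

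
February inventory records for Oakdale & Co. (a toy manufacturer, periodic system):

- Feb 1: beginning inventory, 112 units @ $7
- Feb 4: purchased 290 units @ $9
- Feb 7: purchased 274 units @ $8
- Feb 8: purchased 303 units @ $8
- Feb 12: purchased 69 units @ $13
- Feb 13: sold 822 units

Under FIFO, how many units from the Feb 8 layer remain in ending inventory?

157

Feb 13, 822 sold [FIFO — oldest first]: 112 @ $7 + 290 @ $9 + 274 @ $8 + 146 @ $8 = $6,754
Ending inventory: 157 @ $8 + 69 @ $13 = $2,153
Check: goods available $8,907 = COGS $6,754 + ending $2,153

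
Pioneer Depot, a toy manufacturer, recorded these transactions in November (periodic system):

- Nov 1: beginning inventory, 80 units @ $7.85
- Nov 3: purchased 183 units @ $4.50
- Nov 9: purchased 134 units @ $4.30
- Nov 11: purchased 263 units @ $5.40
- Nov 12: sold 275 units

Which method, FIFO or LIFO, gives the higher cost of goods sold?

FIFO

FIFO COGS: 80 @ $7.85 + 183 @ $4.50 + 12 @ $4.30 = $1,503.10
LIFO COGS: 263 @ $5.40 + 12 @ $4.30 = $1,471.80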